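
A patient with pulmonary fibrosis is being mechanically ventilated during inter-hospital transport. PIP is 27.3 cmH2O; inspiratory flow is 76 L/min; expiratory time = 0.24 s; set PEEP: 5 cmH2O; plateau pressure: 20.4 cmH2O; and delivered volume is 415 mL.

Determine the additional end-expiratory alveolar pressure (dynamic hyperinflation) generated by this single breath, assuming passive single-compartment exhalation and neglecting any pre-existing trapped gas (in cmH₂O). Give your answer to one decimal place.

Flow: 76 L/min ÷ 60 = 1.2667 L/s.
R = (PIP − Pplat)/V̇ = (27.3 − 20.4) / 1.2667 = 6.9/1.2667 = 5.447 cmH2O·s/L.
C = Vt/(Pplat − PEEP) = 415.0 / (20.4 − 5) = 415.0/15.4 = 26.948 mL/cmH2O.
τ = R × C = 5.447 × 0.02695 L/cmH2O = 0.1468 s.
Fraction remaining = e^(−Te/τ) = e^(−0.24/0.1468) = 0.195; trapped volume = 415.0 × 0.195 = 80.925 mL.
Additional alveolar pressure from trapping ≈ V_trapped / C = 80.925 / 26.948 = 3.003 cmH2O.

3.0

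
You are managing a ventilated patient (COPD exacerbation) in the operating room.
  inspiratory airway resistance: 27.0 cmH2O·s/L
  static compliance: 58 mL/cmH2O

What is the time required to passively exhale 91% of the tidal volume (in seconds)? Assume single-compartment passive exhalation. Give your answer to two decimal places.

3.77

τ = R × C = 27.0 × 58 mL/cmH2O = 27.0 × 0.058 L/cmH2O = 1.566 s.
Exhaled fraction f = 1 − e^(−t/τ) → t = −τ·ln(1 − f) = −1.566·ln(0.09) = 3.771 s.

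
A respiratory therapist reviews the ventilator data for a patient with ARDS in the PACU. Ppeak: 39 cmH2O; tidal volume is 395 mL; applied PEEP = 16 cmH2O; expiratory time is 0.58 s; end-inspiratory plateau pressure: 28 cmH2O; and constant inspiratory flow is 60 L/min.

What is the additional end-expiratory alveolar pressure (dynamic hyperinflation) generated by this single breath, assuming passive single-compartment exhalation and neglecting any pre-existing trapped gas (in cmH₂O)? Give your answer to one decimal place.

2.4

Flow: 60 L/min ÷ 60 = 1 L/s.
R = (PIP − Pplat)/V̇ = (39 − 28) / 1 = 11.0/1 = 11.0 cmH2O·s/L.
C = Vt/(Pplat − PEEP) = 395.0 / (28 − 16) = 395.0/12.0 = 32.917 mL/cmH2O.
τ = R × C = 11.0 × 0.03292 L/cmH2O = 0.3621 s.
Fraction remaining = e^(−Te/τ) = e^(−0.58/0.3621) = 0.2015; trapped volume = 395.0 × 0.2015 = 79.593 mL.
Additional alveolar pressure from trapping ≈ V_trapped / C = 79.593 / 32.917 = 2.418 cmH2O.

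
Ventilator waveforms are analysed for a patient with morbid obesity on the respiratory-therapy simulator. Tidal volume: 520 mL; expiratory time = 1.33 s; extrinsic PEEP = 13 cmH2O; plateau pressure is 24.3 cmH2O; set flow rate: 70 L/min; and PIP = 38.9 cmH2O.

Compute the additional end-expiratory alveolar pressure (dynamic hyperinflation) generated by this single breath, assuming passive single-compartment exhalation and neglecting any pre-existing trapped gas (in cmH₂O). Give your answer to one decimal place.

1.1

Flow: 70 L/min ÷ 60 = 1.1667 L/s.
R = (PIP − Pplat)/V̇ = (38.9 − 24.3) / 1.1667 = 14.6/1.1667 = 12.514 cmH2O·s/L.
C = Vt/(Pplat − PEEP) = 520.0 / (24.3 − 13) = 520.0/11.3 = 46.018 mL/cmH2O.
τ = R × C = 12.514 × 0.04602 L/cmH2O = 0.5759 s.
Fraction remaining = e^(−Te/τ) = e^(−1.33/0.5759) = 0.09932; trapped volume = 520.0 × 0.09932 = 51.646 mL.
Additional alveolar pressure from trapping ≈ V_trapped / C = 51.646 / 46.018 = 1.122 cmH2O.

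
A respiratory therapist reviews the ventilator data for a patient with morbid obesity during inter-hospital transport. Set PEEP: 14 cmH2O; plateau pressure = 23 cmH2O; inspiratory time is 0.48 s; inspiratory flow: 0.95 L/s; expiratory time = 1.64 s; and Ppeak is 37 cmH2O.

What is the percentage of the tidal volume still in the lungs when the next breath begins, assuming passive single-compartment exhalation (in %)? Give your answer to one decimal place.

11.1

Vt = flow × Ti = 0.95 L/s × 0.48 s × 1000 mL/L = 456.0 mL.
R = (PIP − Pplat)/V̇ = (37 − 23) / 0.95 = 14.0/0.95 = 14.737 cmH2O·s/L.
C = Vt/(Pplat − PEEP) = 456.0 / (23 − 14) = 456.0/9.0 = 50.667 mL/cmH2O.
τ = R × C = 14.737 × 0.05067 L/cmH2O = 0.7467 s.
Fraction remaining at end-expiration = e^(−Te/τ) = e^(−1.64/0.7467) = 0.1112 → 11.12%.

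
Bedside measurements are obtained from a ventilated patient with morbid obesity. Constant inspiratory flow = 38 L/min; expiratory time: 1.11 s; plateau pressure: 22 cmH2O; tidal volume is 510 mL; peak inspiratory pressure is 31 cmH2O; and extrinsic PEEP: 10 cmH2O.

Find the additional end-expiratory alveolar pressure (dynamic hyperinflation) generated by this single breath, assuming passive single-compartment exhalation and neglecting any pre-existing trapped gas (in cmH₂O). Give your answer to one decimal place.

Flow: 38 L/min ÷ 60 = 0.6333 L/s.
R = (PIP − Pplat)/V̇ = (31 − 22) / 0.6333 = 9.0/0.6333 = 14.211 cmH2O·s/L.
C = Vt/(Pplat − PEEP) = 510.0 / (22 − 10) = 510.0/12.0 = 42.5 mL/cmH2O.
τ = R × C = 14.211 × 0.0425 L/cmH2O = 0.604 s.
Fraction remaining = e^(−Te/τ) = e^(−1.11/0.604) = 0.1592; trapped volume = 510.0 × 0.1592 = 81.192 mL.
Additional alveolar pressure from trapping ≈ V_trapped / C = 81.192 / 42.5 = 1.91 cmH2O.

1.9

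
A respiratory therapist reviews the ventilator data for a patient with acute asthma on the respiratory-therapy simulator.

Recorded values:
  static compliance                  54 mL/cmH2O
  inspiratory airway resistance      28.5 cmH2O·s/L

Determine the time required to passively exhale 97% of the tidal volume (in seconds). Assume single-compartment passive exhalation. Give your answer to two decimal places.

5.40

τ = R × C = 28.5 × 54 mL/cmH2O = 28.5 × 0.054 L/cmH2O = 1.539 s.
Exhaled fraction f = 1 − e^(−t/τ) → t = −τ·ln(1 − f) = −1.539·ln(0.03) = 5.397 s.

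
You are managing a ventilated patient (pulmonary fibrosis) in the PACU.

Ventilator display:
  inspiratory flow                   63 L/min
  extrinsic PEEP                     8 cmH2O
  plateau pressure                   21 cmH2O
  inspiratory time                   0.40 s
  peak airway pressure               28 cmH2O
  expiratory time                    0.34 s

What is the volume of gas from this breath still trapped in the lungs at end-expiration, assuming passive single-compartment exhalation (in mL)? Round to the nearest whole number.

Flow: 63 L/min ÷ 60 = 1.05 L/s.
Vt = flow × Ti = 1.05 L/s × 0.40 s × 1000 mL/L = 420.0 mL.
R = (PIP − Pplat)/V̇ = (28 − 21) / 1.05 = 7.0/1.05 = 6.667 cmH2O·s/L.
C = Vt/(Pplat − PEEP) = 420.0 / (21 − 8) = 420.0/13.0 = 32.308 mL/cmH2O.
τ = R × C = 6.667 × 0.03231 L/cmH2O = 0.2154 s.
Fraction remaining = e^(−Te/τ) = e^(−0.34/0.2154) = 0.2063.
Trapped volume = 420.0 × 0.2063 = 86.646 mL.

87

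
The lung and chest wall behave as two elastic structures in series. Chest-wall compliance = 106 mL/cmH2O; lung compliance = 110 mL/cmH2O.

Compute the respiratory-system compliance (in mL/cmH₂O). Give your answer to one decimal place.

Lung and chest wall are elastances in series: 1/Crs = 1/CL + 1/Ccw.
1/Crs = 1/110 + 1/106 = 0.01852.
Crs = 53.996 mL/cmH2O.

54.0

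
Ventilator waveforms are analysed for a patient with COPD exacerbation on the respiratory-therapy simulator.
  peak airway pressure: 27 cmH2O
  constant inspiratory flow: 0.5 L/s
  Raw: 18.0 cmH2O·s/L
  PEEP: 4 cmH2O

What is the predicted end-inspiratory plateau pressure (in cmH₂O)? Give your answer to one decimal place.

Pplat = PIP − Raw × flow = 27 − 18.0 × 0.5 = 27 − 9.0 = 18.0 cmH2O.

18.0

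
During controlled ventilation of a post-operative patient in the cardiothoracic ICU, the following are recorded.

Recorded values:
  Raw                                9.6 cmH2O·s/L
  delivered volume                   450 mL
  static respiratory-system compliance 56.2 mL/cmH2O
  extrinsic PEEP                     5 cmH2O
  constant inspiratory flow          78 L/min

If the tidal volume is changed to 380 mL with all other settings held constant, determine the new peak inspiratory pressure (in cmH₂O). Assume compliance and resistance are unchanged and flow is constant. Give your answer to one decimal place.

Flow: 78 L/min ÷ 60 = 1.3 L/s.
PIP = Vt/C + R·V̇ + PEEP (constant-flow equation of motion).
Only the elastic term changes: ΔPIP = ΔVt / C = (380 − 450) / 56.2 = -1.246 cmH2O.
Original PIP = 450/56.2 + 9.6×1.3 + 5 = 25.487 cmH2O; new PIP = 25.487 + (-1.246) = 24.241 cmH2O.

24.2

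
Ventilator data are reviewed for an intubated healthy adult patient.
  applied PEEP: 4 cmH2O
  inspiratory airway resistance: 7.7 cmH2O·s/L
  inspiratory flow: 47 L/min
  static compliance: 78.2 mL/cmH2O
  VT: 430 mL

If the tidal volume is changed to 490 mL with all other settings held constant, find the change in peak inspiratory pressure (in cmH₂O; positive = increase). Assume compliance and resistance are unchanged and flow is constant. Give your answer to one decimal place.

0.8

PIP = Vt/C + R·V̇ + PEEP (constant-flow equation of motion).
Only the elastic term changes: ΔPIP = ΔVt / C = (490 − 430) / 78.2 = 0.7673 cmH2O.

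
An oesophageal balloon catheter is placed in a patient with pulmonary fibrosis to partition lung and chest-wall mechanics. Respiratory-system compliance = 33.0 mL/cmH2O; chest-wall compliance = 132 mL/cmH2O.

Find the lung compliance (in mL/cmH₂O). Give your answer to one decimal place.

44.0

1/CL = 1/Crs − 1/Ccw.
1/CL = 1/33.0 − 1/132 = 0.02273.
CL = 43.995 mL/cmH2O.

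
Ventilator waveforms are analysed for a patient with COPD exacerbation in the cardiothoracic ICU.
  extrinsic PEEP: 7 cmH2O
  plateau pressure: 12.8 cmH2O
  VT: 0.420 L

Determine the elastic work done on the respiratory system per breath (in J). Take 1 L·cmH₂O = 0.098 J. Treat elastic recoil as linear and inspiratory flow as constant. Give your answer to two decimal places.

0.12

Elastic work ≈ ½ × (Pplat − PEEP) × Vt = 0.5 × (12.8 − 7) × 0.420 L = 0.5 × 5.8 × 0.420 = 1.218 L·cmH2O.
× 0.098 J/(L·cmH2O) → 0.1194 J.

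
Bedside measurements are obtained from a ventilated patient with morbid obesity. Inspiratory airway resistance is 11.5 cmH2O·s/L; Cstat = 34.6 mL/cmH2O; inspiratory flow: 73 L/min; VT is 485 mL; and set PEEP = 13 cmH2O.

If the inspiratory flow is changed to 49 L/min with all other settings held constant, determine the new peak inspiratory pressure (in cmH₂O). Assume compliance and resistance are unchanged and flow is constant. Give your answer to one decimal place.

Flow: 73 L/min ÷ 60 = 1.2167 L/s.
New flow: 49 L/min ÷ 60 = 0.8167 L/s.
PIP = Vt/C + R·V̇ + PEEP (constant-flow equation of motion).
Only the resistive term changes: ΔPIP = R × ΔV̇ = 11.5 × (0.8167 − 1.2167) = 11.5 × -0.4 = -4.6 cmH2O.
Original PIP = 485/34.6 + 11.5×1.2167 + 13 = 41.009 cmH2O; new PIP = 41.009 + (-4.6) = 36.409 cmH2O.

36.4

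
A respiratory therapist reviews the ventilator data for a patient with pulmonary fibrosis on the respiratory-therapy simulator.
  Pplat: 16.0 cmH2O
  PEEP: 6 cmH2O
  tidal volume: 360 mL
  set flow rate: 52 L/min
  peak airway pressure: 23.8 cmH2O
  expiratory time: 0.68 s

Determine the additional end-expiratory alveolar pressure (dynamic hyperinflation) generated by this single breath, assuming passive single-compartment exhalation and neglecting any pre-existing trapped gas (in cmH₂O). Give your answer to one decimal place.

Flow: 52 L/min ÷ 60 = 0.8667 L/s.
R = (PIP − Pplat)/V̇ = (23.8 − 16.0) / 0.8667 = 7.8/0.8667 = 9.0 cmH2O·s/L.
C = Vt/(Pplat − PEEP) = 360.0 / (16.0 − 6) = 360.0/10.0 = 36.0 mL/cmH2O.
τ = R × C = 9.0 × 0.036 L/cmH2O = 0.324 s.
Fraction remaining = e^(−Te/τ) = e^(−0.68/0.324) = 0.1226; trapped volume = 360.0 × 0.1226 = 44.136 mL.
Additional alveolar pressure from trapping ≈ V_trapped / C = 44.136 / 36.0 = 1.226 cmH2O.

1.2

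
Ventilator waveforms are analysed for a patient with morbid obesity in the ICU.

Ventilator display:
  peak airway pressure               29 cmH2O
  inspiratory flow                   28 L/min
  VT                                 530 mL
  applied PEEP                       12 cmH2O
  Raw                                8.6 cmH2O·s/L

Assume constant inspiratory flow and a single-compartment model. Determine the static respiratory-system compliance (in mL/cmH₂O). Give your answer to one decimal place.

Flow: 28 L/min ÷ 60 = 0.4667 L/s.
Equation of motion (constant flow): PIP = Vt/C + R·V̇ + PEEP.
Vt/C = PIP − R·V̇ − PEEP = 29 − 8.6×0.4667 − 12 = 29 − 4.014 − 12 = 12.986 cmH2O.
C = Vt / 12.986 = 530 / 12.986 = 40.813 mL/cmH2O.

40.8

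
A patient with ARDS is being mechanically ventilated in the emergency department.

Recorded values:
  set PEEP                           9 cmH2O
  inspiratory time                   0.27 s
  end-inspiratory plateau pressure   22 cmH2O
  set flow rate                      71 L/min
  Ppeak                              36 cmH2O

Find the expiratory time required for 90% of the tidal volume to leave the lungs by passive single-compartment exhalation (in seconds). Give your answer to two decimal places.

Flow: 71 L/min ÷ 60 = 1.1833 L/s.
Vt = flow × Ti = 1.1833 L/s × 0.27 s × 1000 mL/L = 319.49 mL.
R = (PIP − Pplat)/V̇ = (36 − 22) / 1.1833 = 14.0/1.1833 = 11.831 cmH2O·s/L.
C = Vt/(Pplat − PEEP) = 319.49 / (22 − 9) = 319.49/13.0 = 24.576 mL/cmH2O.
τ = R × C = 11.831 × 0.02458 L/cmH2O = 0.2908 s.
t = −τ·ln(1 − 0.90) = −0.2908·ln(0.1) = 0.6696 s.

0.67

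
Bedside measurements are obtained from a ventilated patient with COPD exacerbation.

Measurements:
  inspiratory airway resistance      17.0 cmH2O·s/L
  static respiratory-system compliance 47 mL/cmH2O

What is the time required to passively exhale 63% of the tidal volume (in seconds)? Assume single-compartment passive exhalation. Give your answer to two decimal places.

τ = R × C = 17.0 × 47 mL/cmH2O = 17.0 × 0.047 L/cmH2O = 0.799 s.
Exhaled fraction f = 1 − e^(−t/τ) → t = −τ·ln(1 − f) = −0.799·ln(0.37) = 0.7944 s.

0.79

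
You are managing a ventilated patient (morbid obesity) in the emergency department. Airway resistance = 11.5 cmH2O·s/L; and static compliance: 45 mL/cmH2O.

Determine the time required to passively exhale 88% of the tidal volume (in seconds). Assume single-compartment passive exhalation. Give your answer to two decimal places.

1.10

τ = R × C = 11.5 × 45 mL/cmH2O = 11.5 × 0.045 L/cmH2O = 0.5175 s.
Exhaled fraction f = 1 − e^(−t/τ) → t = −τ·ln(1 − f) = −0.5175·ln(0.12) = 1.097 s.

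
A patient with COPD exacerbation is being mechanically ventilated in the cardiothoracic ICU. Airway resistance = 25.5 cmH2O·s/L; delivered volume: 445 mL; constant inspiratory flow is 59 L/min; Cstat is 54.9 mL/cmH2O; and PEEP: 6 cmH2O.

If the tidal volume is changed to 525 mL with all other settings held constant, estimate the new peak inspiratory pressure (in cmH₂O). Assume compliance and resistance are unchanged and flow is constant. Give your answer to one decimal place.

40.6

Flow: 59 L/min ÷ 60 = 0.9833 L/s.
PIP = Vt/C + R·V̇ + PEEP (constant-flow equation of motion).
Only the elastic term changes: ΔPIP = ΔVt / C = (525 − 445) / 54.9 = 1.457 cmH2O.
Original PIP = 445/54.9 + 25.5×0.9833 + 6 = 39.18 cmH2O; new PIP = 39.18 + (1.457) = 40.637 cmH2O.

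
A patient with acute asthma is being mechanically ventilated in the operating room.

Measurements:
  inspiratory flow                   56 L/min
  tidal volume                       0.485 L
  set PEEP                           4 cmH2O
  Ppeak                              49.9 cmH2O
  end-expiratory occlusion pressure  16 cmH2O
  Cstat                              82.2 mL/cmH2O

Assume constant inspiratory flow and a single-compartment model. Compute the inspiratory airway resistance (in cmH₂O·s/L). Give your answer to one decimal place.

Flow: 56 L/min ÷ 60 = 0.9333 L/s.
Total PEEP = 16 cmH2O (set 4 + intrinsic 12); this is the baseline alveolar pressure.
Equation of motion (constant flow): PIP = Vt/C + R·V̇ + PEEP.
R·V̇ = PIP − Vt/C − PEEP = 49.9 − 485/82.2 − 16 = 49.9 − 5.9 − 16 = 28.0 cmH2O.
R = 28.0 / 0.9333 = 30.001 cmH2O·s/L.

30.0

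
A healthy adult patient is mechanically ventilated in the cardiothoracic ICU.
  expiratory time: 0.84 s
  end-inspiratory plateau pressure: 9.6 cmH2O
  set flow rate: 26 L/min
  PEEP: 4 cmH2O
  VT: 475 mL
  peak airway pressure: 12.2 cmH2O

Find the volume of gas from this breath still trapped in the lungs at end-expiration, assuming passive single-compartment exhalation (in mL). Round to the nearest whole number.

91

Flow: 26 L/min ÷ 60 = 0.4333 L/s.
R = (PIP − Pplat)/V̇ = (12.2 − 9.6) / 0.4333 = 2.6/0.4333 = 6.0 cmH2O·s/L.
C = Vt/(Pplat − PEEP) = 475.0 / (9.6 − 4) = 475.0/5.6 = 84.821 mL/cmH2O.
τ = R × C = 6.0 × 0.08482 L/cmH2O = 0.5089 s.
Fraction remaining = e^(−Te/τ) = e^(−0.84/0.5089) = 0.1919.
Trapped volume = 475.0 × 0.1919 = 91.153 mL.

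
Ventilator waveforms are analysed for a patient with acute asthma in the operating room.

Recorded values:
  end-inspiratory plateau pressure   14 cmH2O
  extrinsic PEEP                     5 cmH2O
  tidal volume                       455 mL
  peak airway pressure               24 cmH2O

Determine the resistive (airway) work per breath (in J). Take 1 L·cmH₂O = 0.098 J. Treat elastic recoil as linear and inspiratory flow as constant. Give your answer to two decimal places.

With constant inspiratory flow the resistive pressure is constant at PIP − Pplat = 24 − 14 = 10.0 cmH2O, so resistive work = 10.0 × 0.455 = 4.55 L·cmH2O.
× 0.098 J/(L·cmH2O) → 0.4459 J.

0.45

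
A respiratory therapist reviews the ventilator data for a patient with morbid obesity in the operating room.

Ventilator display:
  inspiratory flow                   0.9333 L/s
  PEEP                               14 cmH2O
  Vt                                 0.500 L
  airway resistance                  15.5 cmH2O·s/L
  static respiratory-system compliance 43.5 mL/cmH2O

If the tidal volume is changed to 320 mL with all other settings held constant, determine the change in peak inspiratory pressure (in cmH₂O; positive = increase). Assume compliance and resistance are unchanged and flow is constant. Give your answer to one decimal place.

-4.1

PIP = Vt/C + R·V̇ + PEEP (constant-flow equation of motion).
Only the elastic term changes: ΔPIP = ΔVt / C = (320 − 500) / 43.5 = -4.138 cmH2O.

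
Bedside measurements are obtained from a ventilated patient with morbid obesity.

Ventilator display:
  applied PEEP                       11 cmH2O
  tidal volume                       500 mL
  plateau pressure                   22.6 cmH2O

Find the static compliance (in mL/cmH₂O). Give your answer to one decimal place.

43.1

Cstat = Vt / (Pplat − PEEP) = 500 / (22.6 − 11) = 500 / 11.6 = 43.103 mL/cmH2O.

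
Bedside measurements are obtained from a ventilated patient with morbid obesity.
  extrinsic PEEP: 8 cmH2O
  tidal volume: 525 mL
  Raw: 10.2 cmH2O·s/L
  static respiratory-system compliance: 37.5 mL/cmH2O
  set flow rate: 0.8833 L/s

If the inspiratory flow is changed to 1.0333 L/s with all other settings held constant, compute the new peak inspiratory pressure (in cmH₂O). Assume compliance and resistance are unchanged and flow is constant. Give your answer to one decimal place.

32.5

PIP = Vt/C + R·V̇ + PEEP (constant-flow equation of motion).
Only the resistive term changes: ΔPIP = R × ΔV̇ = 10.2 × (1.0333 − 0.8833) = 10.2 × 0.15 = 1.53 cmH2O.
Original PIP = 525/37.5 + 10.2×0.8833 + 8 = 31.01 cmH2O; new PIP = 31.01 + (1.53) = 32.54 cmH2O.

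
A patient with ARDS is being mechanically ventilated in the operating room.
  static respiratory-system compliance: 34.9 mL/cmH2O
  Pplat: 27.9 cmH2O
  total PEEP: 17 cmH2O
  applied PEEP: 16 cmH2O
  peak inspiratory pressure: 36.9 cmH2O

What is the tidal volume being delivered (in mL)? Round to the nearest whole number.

End-expiratory occlusion gives total PEEP = 17 cmH2O (intrinsic PEEP = 17 − 16 = 1). Use total PEEP for the elastic gradient.
Vt = Cstat × (Pplat − PEEPtotal) = 34.9 × (27.9 − 17) = 34.9 × 10.9 = 380.41 mL.

380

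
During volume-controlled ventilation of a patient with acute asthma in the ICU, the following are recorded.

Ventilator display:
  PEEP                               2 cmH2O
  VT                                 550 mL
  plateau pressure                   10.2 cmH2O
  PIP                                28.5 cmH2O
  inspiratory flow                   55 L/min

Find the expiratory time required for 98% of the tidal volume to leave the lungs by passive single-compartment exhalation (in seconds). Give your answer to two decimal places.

5.24

Flow: 55 L/min ÷ 60 = 0.9167 L/s.
R = (PIP − Pplat)/V̇ = (28.5 − 10.2) / 0.9167 = 18.3/0.9167 = 19.963 cmH2O·s/L.
C = Vt/(Pplat − PEEP) = 550.0 / (10.2 − 2) = 550.0/8.2 = 67.073 mL/cmH2O.
τ = R × C = 19.963 × 0.06707 L/cmH2O = 1.339 s.
t = −τ·ln(1 − 0.98) = −1.339·ln(0.02) = 5.238 s.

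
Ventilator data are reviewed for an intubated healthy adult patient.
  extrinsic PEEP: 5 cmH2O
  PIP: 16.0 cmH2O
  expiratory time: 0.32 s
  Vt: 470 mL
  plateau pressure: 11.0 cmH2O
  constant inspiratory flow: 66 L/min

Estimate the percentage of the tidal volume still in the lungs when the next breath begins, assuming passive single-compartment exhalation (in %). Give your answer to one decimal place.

40.7

Flow: 66 L/min ÷ 60 = 1.1 L/s.
R = (PIP − Pplat)/V̇ = (16.0 − 11.0) / 1.1 = 5.0/1.1 = 4.545 cmH2O·s/L.
C = Vt/(Pplat − PEEP) = 470.0 / (11.0 − 5) = 470.0/6.0 = 78.333 mL/cmH2O.
τ = R × C = 4.545 × 0.07833 L/cmH2O = 0.356 s.
Fraction remaining at end-expiration = e^(−Te/τ) = e^(−0.32/0.356) = 0.407 → 40.7%.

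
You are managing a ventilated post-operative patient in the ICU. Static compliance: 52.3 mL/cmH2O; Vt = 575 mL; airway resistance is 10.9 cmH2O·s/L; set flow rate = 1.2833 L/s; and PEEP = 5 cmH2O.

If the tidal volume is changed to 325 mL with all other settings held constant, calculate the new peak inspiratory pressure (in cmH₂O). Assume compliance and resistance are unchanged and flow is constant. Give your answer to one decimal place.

25.2

PIP = Vt/C + R·V̇ + PEEP (constant-flow equation of motion).
Only the elastic term changes: ΔPIP = ΔVt / C = (325 − 575) / 52.3 = -4.78 cmH2O.
Original PIP = 575/52.3 + 10.9×1.2833 + 5 = 29.982 cmH2O; new PIP = 29.982 + (-4.78) = 25.202 cmH2O.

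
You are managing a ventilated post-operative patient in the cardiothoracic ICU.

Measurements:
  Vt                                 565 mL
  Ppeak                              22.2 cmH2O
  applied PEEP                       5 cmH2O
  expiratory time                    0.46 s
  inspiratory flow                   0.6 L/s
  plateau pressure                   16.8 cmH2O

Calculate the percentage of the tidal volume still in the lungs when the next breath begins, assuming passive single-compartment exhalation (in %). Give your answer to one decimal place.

R = (PIP − Pplat)/V̇ = (22.2 − 16.8) / 0.6 = 5.4/0.6 = 9.0 cmH2O·s/L.
C = Vt/(Pplat − PEEP) = 565.0 / (16.8 − 5) = 565.0/11.8 = 47.881 mL/cmH2O.
τ = R × C = 9.0 × 0.04788 L/cmH2O = 0.4309 s.
Fraction remaining at end-expiration = e^(−Te/τ) = e^(−0.46/0.4309) = 0.3439 → 34.39%.

34.4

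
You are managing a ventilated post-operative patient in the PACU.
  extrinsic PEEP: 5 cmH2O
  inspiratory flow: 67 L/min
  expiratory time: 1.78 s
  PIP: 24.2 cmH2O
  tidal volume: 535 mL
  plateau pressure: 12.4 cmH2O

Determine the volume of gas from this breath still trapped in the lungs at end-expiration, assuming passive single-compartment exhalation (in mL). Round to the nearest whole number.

Flow: 67 L/min ÷ 60 = 1.1167 L/s.
R = (PIP − Pplat)/V̇ = (24.2 − 12.4) / 1.1167 = 11.8/1.1167 = 10.567 cmH2O·s/L.
C = Vt/(Pplat − PEEP) = 535.0 / (12.4 − 5) = 535.0/7.4 = 72.297 mL/cmH2O.
τ = R × C = 10.567 × 0.0723 L/cmH2O = 0.764 s.
Fraction remaining = e^(−Te/τ) = e^(−1.78/0.764) = 0.09731.
Trapped volume = 535.0 × 0.09731 = 52.061 mL.

52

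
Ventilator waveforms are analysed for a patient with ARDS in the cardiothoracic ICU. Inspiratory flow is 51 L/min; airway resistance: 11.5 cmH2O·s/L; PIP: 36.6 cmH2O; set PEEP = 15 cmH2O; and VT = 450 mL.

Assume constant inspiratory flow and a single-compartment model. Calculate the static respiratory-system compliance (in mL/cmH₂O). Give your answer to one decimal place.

Flow: 51 L/min ÷ 60 = 0.85 L/s.
Equation of motion (constant flow): PIP = Vt/C + R·V̇ + PEEP.
Vt/C = PIP − R·V̇ − PEEP = 36.6 − 11.5×0.85 − 15 = 36.6 − 9.775 − 15 = 11.825 cmH2O.
C = Vt / 11.825 = 450 / 11.825 = 38.055 mL/cmH2O.

38.1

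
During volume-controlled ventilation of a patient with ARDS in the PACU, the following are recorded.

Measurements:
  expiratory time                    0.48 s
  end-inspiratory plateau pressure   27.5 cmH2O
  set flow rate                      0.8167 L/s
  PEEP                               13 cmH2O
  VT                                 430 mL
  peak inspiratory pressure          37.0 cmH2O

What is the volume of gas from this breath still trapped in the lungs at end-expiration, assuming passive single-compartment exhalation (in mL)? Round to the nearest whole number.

107

R = (PIP − Pplat)/V̇ = (37.0 − 27.5) / 0.8167 = 9.5/0.8167 = 11.632 cmH2O·s/L.
C = Vt/(Pplat − PEEP) = 430.0 / (27.5 − 13) = 430.0/14.5 = 29.655 mL/cmH2O.
τ = R × C = 11.632 × 0.02966 L/cmH2O = 0.345 s.
Fraction remaining = e^(−Te/τ) = e^(−0.48/0.345) = 0.2488.
Trapped volume = 430.0 × 0.2488 = 106.98 mL.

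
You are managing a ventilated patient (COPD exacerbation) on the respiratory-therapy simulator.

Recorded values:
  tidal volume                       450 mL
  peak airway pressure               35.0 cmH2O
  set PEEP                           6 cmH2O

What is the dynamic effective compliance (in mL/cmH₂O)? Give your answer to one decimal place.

Dynamic compliance = Vt / (PIP − PEEP) = 450 / (35.0 − 6) = 450 / 29.0 = 15.517 mL/cmH2O.

15.5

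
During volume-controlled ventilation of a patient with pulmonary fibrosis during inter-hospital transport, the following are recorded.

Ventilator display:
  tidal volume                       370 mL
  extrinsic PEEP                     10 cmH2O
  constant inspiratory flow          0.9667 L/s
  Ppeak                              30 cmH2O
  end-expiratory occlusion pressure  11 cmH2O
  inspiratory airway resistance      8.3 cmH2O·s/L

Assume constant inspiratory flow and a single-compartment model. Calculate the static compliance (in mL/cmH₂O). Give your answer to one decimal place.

33.7

Total PEEP = 11 cmH2O (set 10 + intrinsic 1); this is the baseline alveolar pressure.
Equation of motion (constant flow): PIP = Vt/C + R·V̇ + PEEP.
Vt/C = PIP − R·V̇ − PEEP = 30 − 8.3×0.9667 − 11 = 30 − 8.024 − 11 = 10.976 cmH2O.
C = Vt / 10.976 = 370 / 10.976 = 33.71 mL/cmH2O.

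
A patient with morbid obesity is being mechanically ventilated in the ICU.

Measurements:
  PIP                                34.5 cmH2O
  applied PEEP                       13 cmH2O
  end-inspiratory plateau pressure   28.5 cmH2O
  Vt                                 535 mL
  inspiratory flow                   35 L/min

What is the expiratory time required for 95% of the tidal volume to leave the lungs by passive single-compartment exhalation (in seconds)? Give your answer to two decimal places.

1.06

Flow: 35 L/min ÷ 60 = 0.5833 L/s.
R = (PIP − Pplat)/V̇ = (34.5 − 28.5) / 0.5833 = 6.0/0.5833 = 10.286 cmH2O·s/L.
C = Vt/(Pplat − PEEP) = 535.0 / (28.5 − 13) = 535.0/15.5 = 34.516 mL/cmH2O.
τ = R × C = 10.286 × 0.03452 L/cmH2O = 0.3551 s.
t = −τ·ln(1 − 0.95) = −0.3551·ln(0.05) = 1.064 s.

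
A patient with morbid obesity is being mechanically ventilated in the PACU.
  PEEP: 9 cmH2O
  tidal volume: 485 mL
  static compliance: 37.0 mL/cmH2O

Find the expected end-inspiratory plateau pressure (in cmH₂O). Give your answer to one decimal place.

Pplat = PEEP + Vt / Cstat = 9 + 485 / 37.0 = 9 + 13.108 = 22.108 cmH2O.

22.1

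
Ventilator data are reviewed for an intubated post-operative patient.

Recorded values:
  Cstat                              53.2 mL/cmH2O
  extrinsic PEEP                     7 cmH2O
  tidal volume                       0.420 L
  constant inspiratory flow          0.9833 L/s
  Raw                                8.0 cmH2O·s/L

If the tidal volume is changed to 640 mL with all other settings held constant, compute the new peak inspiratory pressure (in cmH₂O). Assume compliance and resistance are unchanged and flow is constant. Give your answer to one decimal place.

PIP = Vt/C + R·V̇ + PEEP (constant-flow equation of motion).
Only the elastic term changes: ΔPIP = ΔVt / C = (640 − 420) / 53.2 = 4.135 cmH2O.
Original PIP = 420/53.2 + 8.0×0.9833 + 7 = 22.761 cmH2O; new PIP = 22.761 + (4.135) = 26.896 cmH2O.

26.9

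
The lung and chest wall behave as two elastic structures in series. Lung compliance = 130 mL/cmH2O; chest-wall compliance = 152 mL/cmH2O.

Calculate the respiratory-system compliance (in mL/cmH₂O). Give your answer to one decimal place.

70.1

Lung and chest wall are elastances in series: 1/Crs = 1/CL + 1/Ccw.
1/Crs = 1/130 + 1/152 = 0.01427.
Crs = 70.077 mL/cmH2O.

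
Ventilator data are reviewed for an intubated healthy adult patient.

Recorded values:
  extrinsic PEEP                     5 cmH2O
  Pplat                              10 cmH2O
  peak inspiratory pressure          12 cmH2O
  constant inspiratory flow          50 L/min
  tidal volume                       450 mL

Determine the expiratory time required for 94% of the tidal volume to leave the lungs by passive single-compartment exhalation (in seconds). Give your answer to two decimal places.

Flow: 50 L/min ÷ 60 = 0.8333 L/s.
R = (PIP − Pplat)/V̇ = (12 − 10) / 0.8333 = 2.0/0.8333 = 2.4 cmH2O·s/L.
C = Vt/(Pplat − PEEP) = 450.0 / (10 − 5) = 450.0/5.0 = 90.0 mL/cmH2O.
τ = R × C = 2.4 × 0.09 L/cmH2O = 0.216 s.
t = −τ·ln(1 − 0.94) = −0.216·ln(0.06) = 0.6077 s.

0.61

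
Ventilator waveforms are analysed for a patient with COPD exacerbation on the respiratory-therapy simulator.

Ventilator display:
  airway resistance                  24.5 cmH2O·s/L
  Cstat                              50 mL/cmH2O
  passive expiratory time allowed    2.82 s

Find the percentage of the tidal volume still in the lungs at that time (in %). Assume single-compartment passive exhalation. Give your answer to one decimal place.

10.0

τ = R × C = 24.5 × 50 mL/cmH2O = 24.5 × 0.050 L/cmH2O = 1.225 s.
Passive exhalation: V(t)/V₀ = e^(−t/τ) = e^(−2.82/1.225) = 0.1001.
Fraction remaining = 0.1001 → 10.01%.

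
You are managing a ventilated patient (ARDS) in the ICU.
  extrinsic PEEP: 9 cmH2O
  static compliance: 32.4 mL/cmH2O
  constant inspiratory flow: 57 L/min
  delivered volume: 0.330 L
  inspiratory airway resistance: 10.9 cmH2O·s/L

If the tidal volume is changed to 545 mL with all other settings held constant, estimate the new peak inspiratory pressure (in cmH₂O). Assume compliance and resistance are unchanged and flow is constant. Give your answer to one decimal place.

Flow: 57 L/min ÷ 60 = 0.95 L/s.
PIP = Vt/C + R·V̇ + PEEP (constant-flow equation of motion).
Only the elastic term changes: ΔPIP = ΔVt / C = (545 − 330) / 32.4 = 6.636 cmH2O.
Original PIP = 330/32.4 + 10.9×0.95 + 9 = 29.54 cmH2O; new PIP = 29.54 + (6.636) = 36.176 cmH2O.

36.2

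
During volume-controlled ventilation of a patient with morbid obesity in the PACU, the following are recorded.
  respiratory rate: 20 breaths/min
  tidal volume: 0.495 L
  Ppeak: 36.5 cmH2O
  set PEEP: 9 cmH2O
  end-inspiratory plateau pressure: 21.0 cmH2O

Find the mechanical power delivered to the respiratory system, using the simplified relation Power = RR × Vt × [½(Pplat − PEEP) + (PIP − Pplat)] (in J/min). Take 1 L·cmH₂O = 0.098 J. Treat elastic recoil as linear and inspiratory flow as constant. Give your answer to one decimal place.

Per-breath work = Vt × [½(Pplat−PEEP) + (PIP−Pplat)] = 0.495 × [0.5×12.0 + 15.5] = 0.495 × 21.5 = 10.643 L·cmH2O.
Power = 20 × 10.643 = 212.86 L·cmH2O/min.
× 0.098 J/(L·cmH2O) → 20.86 J/min.

20.9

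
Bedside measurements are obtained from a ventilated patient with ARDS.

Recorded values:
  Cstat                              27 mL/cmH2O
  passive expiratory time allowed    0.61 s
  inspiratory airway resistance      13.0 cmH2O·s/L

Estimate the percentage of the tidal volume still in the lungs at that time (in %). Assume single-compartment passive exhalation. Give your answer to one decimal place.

τ = R × C = 13.0 × 27 mL/cmH2O = 13.0 × 0.027 L/cmH2O = 0.351 s.
Passive exhalation: V(t)/V₀ = e^(−t/τ) = e^(−0.61/0.351) = 0.1759.
Fraction remaining = 0.1759 → 17.59%.

17.6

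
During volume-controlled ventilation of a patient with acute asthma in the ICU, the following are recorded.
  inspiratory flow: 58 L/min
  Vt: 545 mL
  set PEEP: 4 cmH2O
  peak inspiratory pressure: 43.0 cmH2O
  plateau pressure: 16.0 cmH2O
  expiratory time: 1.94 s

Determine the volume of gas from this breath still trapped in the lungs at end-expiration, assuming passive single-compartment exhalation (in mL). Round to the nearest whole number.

118

Flow: 58 L/min ÷ 60 = 0.9667 L/s.
R = (PIP − Pplat)/V̇ = (43.0 − 16.0) / 0.9667 = 27.0/0.9667 = 27.93 cmH2O·s/L.
C = Vt/(Pplat − PEEP) = 545.0 / (16.0 − 4) = 545.0/12.0 = 45.417 mL/cmH2O.
τ = R × C = 27.93 × 0.04542 L/cmH2O = 1.269 s.
Fraction remaining = e^(−Te/τ) = e^(−1.94/1.269) = 0.2168.
Trapped volume = 545.0 × 0.2168 = 118.16 mL.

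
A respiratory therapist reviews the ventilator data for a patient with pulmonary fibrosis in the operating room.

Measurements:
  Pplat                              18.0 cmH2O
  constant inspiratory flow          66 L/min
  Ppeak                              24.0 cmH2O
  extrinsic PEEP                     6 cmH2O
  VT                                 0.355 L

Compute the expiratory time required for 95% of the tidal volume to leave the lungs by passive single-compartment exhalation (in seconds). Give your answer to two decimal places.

Flow: 66 L/min ÷ 60 = 1.1 L/s.
R = (PIP − Pplat)/V̇ = (24.0 − 18.0) / 1.1 = 6.0/1.1 = 5.455 cmH2O·s/L.
C = Vt/(Pplat − PEEP) = 355.0 / (18.0 − 6) = 355.0/12.0 = 29.583 mL/cmH2O.
τ = R × C = 5.455 × 0.02958 L/cmH2O = 0.1614 s.
t = −τ·ln(1 − 0.95) = −0.1614·ln(0.05) = 0.4835 s.

0.48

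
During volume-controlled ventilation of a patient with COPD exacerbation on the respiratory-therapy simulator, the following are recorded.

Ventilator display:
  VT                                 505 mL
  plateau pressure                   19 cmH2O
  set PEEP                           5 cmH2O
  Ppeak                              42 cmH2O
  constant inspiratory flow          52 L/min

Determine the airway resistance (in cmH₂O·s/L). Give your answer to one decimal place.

Flow: 52 L/min ÷ 60 = 0.8667 L/s.
Raw = (PIP − Pplat) / flow = (42 − 19) / 0.8667 = 23.0 / 0.8667 = 26.537 cmH2O·s/L.

26.5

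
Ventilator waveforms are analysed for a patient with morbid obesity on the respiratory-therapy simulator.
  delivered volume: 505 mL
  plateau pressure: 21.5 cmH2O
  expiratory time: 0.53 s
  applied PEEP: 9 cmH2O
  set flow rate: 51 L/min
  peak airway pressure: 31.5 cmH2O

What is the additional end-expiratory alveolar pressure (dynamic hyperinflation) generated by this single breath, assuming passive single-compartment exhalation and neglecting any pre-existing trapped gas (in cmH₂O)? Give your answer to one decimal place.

4.1

Flow: 51 L/min ÷ 60 = 0.85 L/s.
R = (PIP − Pplat)/V̇ = (31.5 − 21.5) / 0.85 = 10.0/0.85 = 11.765 cmH2O·s/L.
C = Vt/(Pplat − PEEP) = 505.0 / (21.5 − 9) = 505.0/12.5 = 40.4 mL/cmH2O.
τ = R × C = 11.765 × 0.0404 L/cmH2O = 0.4753 s.
Fraction remaining = e^(−Te/τ) = e^(−0.53/0.4753) = 0.3279; trapped volume = 505.0 × 0.3279 = 165.59 mL.
Additional alveolar pressure from trapping ≈ V_trapped / C = 165.59 / 40.4 = 4.099 cmH2O.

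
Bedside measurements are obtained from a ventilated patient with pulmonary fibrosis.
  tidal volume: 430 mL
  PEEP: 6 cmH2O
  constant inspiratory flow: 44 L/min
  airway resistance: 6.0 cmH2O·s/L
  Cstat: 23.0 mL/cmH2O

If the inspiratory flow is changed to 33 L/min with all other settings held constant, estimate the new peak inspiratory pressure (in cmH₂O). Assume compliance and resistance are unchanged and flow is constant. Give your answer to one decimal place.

28.0

Flow: 44 L/min ÷ 60 = 0.7333 L/s.
New flow: 33 L/min ÷ 60 = 0.55 L/s.
PIP = Vt/C + R·V̇ + PEEP (constant-flow equation of motion).
Only the resistive term changes: ΔPIP = R × ΔV̇ = 6.0 × (0.55 − 0.7333) = 6.0 × -0.1833 = -1.1 cmH2O.
Original PIP = 430/23.0 + 6.0×0.7333 + 6 = 29.095 cmH2O; new PIP = 29.095 + (-1.1) = 27.995 cmH2O.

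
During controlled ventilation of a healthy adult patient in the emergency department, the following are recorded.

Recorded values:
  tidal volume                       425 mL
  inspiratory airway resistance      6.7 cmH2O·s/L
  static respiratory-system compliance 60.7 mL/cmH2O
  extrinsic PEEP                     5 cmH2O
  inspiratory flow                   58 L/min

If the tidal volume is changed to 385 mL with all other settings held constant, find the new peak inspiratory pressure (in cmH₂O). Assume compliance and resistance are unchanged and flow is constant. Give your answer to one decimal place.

Flow: 58 L/min ÷ 60 = 0.9667 L/s.
PIP = Vt/C + R·V̇ + PEEP (constant-flow equation of motion).
Only the elastic term changes: ΔPIP = ΔVt / C = (385 − 425) / 60.7 = -0.659 cmH2O.
Original PIP = 425/60.7 + 6.7×0.9667 + 5 = 18.479 cmH2O; new PIP = 18.479 + (-0.659) = 17.82 cmH2O.

17.8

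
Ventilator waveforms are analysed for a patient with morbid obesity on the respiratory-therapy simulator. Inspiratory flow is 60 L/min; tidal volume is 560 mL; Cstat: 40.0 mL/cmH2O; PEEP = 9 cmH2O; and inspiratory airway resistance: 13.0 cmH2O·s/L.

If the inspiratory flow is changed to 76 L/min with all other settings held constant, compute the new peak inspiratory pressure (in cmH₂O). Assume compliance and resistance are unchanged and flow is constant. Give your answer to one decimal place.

Flow: 60 L/min ÷ 60 = 1 L/s.
New flow: 76 L/min ÷ 60 = 1.2667 L/s.
PIP = Vt/C + R·V̇ + PEEP (constant-flow equation of motion).
Only the resistive term changes: ΔPIP = R × ΔV̇ = 13.0 × (1.2667 − 1) = 13.0 × 0.2667 = 3.467 cmH2O.
Original PIP = 560/40.0 + 13.0×1 + 9 = 36.0 cmH2O; new PIP = 36.0 + (3.467) = 39.467 cmH2O.

39.5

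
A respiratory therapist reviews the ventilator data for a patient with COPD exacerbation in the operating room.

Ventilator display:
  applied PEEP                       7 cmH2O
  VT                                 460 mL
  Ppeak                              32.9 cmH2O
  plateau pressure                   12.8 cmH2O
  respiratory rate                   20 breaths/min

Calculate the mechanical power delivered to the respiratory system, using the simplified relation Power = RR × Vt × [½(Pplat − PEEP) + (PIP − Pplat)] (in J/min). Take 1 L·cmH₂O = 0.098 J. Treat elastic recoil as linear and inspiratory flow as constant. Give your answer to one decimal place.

20.7

Per-breath work = Vt × [½(Pplat−PEEP) + (PIP−Pplat)] = 0.460 × [0.5×5.8 + 20.1] = 0.460 × 23.0 = 10.58 L·cmH2O.
Power = 20 × 10.58 = 211.6 L·cmH2O/min.
× 0.098 J/(L·cmH2O) → 20.737 J/min.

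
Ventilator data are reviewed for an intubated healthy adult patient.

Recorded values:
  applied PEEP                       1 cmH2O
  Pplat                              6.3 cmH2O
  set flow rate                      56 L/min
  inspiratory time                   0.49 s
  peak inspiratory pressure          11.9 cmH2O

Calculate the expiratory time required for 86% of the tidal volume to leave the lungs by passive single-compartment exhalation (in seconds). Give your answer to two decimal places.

Flow: 56 L/min ÷ 60 = 0.9333 L/s.
Vt = flow × Ti = 0.9333 L/s × 0.49 s × 1000 mL/L = 457.32 mL.
R = (PIP − Pplat)/V̇ = (11.9 − 6.3) / 0.9333 = 5.6/0.9333 = 6.0 cmH2O·s/L.
C = Vt/(Pplat − PEEP) = 457.32 / (6.3 − 1) = 457.32/5.3 = 86.287 mL/cmH2O.
τ = R × C = 6.0 × 0.08629 L/cmH2O = 0.5177 s.
t = −τ·ln(1 − 0.86) = −0.5177·ln(0.14) = 1.018 s.

1.02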